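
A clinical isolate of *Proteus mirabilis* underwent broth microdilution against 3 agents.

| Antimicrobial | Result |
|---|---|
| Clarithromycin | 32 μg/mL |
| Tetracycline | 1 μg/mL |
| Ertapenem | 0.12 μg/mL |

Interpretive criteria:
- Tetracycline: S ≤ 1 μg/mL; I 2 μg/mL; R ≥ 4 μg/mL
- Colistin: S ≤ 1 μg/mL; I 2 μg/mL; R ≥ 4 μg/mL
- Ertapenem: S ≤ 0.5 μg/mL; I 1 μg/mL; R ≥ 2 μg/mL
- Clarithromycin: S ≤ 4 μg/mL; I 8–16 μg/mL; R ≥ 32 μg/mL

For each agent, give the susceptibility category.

Clarithromycin (32 μg/mL) ≥ 32 μg/mL — resistant
Tetracycline: 1 μg/mL is ≤ 1 μg/mL — S
Ertapenem: 0.12 μg/mL is ≤ 0.5 μg/mL ⇒ Susceptible

R, S, S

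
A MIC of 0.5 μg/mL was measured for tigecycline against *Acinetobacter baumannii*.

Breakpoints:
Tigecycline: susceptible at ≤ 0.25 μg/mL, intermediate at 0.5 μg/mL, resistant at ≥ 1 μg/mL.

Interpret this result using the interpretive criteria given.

Intermediate

Tigecycline (0.5 μg/mL) = 0.5 μg/mL → intermediate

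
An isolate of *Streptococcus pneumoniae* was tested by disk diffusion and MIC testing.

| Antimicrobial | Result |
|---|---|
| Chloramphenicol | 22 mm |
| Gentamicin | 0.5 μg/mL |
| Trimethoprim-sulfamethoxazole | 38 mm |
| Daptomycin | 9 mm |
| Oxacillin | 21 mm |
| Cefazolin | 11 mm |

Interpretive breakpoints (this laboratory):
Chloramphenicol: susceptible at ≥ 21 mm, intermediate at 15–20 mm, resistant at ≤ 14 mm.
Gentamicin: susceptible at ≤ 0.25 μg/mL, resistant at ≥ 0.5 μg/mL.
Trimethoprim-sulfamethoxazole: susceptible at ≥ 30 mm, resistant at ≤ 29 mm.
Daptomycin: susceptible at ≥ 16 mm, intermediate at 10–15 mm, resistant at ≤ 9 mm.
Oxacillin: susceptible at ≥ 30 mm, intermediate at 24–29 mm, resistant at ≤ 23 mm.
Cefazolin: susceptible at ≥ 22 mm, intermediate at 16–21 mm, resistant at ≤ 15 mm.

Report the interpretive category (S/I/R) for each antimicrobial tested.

Chloramphenicol: 22 mm is ≥ 21 mm → Susceptible
Gentamicin: 0.5 μg/mL is ≥ 0.5 μg/mL ⇒ R
Trimethoprim-sulfamethoxazole (38 mm) ≥ 30 mm — susceptible
Daptomycin 9 mm: ≤ 9 mm — R
Oxacillin (21 mm) ≤ 23 mm — resistant
Cefazolin (11 mm) ≤ 15 mm → R

S, R, S, R, R, R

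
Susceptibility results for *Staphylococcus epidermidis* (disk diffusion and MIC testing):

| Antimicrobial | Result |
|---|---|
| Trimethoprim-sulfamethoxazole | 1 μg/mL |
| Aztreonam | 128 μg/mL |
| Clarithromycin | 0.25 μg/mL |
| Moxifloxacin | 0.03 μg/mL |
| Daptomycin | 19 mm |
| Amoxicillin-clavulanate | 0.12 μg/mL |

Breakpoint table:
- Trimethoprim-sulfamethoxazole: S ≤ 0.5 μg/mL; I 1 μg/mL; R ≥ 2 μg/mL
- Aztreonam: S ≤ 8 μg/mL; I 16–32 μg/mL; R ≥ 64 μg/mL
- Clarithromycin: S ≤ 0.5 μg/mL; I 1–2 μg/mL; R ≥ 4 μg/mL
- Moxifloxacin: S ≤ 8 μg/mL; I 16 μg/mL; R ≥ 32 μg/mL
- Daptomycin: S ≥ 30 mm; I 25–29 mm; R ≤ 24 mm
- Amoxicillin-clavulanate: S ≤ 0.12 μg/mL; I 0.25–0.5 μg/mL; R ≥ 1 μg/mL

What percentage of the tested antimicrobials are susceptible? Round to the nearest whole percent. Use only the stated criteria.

50%

Trimethoprim-sulfamethoxazole: 1 μg/mL is = 1 μg/mL → intermediate
Aztreonam (128 μg/mL) ≥ 64 μg/mL → resistant
Clarithromycin 0.25 μg/mL: ≤ 0.5 μg/mL — susceptible
Moxifloxacin (0.03 μg/mL) ≤ 8 μg/mL → susceptible
Daptomycin (19 mm) ≤ 24 mm ⇒ resistant
Amoxicillin-clavulanate (0.12 μg/mL) ≤ 0.12 μg/mL ⇒ susceptible
Susceptible: 3/6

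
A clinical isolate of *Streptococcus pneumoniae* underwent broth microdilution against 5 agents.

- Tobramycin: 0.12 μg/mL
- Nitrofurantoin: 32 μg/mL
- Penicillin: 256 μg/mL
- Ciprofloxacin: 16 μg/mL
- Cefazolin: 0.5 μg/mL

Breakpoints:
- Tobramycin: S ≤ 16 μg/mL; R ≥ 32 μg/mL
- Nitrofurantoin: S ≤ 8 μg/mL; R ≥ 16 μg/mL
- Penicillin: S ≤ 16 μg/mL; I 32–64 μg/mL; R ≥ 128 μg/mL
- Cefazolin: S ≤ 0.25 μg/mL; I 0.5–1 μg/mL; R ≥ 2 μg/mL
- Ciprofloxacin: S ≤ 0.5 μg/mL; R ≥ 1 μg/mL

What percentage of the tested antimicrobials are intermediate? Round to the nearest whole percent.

20%

Tobramycin: 0.12 μg/mL is ≤ 16 μg/mL ⇒ Susceptible
Nitrofurantoin 32 μg/mL: ≥ 16 μg/mL ⇒ resistant
Penicillin: 256 μg/mL is ≥ 128 μg/mL ⇒ resistant
Ciprofloxacin (16 μg/mL) ≥ 1 μg/mL — Resistant
Cefazolin 0.5 μg/mL: in 0.5–1 μg/mL — I
Intermediate: 1/5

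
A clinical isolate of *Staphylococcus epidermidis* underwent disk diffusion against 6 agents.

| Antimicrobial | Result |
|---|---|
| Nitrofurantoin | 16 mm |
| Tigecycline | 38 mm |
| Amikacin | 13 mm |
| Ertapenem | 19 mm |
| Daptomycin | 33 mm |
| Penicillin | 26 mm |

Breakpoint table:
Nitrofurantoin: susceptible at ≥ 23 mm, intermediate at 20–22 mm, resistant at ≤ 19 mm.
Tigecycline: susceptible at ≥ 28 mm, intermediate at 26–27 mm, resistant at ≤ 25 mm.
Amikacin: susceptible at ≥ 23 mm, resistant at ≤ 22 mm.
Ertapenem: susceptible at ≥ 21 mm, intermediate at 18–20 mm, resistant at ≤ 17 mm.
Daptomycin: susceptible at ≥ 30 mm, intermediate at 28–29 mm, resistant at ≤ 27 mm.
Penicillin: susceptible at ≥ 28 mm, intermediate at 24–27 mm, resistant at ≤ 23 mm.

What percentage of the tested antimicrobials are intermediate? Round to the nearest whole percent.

Nitrofurantoin 16 mm: ≤ 19 mm ⇒ R
Tigecycline (38 mm) ≥ 28 mm ⇒ Susceptible
Amikacin: 13 mm is ≤ 22 mm ⇒ resistant
Ertapenem (19 mm) in 18–20 mm — intermediate
Daptomycin 33 mm: ≥ 30 mm ⇒ susceptible
Penicillin (26 mm) in 24–27 mm → intermediate
Intermediate: 2/6

33%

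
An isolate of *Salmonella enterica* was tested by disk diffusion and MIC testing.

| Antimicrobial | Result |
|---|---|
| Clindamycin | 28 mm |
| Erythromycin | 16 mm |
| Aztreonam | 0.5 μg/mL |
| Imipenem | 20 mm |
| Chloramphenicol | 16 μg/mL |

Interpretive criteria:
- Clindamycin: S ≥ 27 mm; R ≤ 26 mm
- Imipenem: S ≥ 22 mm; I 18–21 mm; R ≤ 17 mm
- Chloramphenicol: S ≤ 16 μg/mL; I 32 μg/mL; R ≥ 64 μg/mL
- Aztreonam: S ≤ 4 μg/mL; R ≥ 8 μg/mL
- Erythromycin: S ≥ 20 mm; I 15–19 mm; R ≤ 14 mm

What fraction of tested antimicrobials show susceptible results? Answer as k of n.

Clindamycin (28 mm) ≥ 27 mm ⇒ Susceptible
Erythromycin 16 mm: in 15–19 mm ⇒ Intermediate
Aztreonam 0.5 μg/mL: ≤ 4 μg/mL → S
Imipenem: 20 mm is in 18–21 mm — intermediate
Chloramphenicol 16 μg/mL: ≤ 16 μg/mL → susceptible
Susceptible: 3/5

3 of 5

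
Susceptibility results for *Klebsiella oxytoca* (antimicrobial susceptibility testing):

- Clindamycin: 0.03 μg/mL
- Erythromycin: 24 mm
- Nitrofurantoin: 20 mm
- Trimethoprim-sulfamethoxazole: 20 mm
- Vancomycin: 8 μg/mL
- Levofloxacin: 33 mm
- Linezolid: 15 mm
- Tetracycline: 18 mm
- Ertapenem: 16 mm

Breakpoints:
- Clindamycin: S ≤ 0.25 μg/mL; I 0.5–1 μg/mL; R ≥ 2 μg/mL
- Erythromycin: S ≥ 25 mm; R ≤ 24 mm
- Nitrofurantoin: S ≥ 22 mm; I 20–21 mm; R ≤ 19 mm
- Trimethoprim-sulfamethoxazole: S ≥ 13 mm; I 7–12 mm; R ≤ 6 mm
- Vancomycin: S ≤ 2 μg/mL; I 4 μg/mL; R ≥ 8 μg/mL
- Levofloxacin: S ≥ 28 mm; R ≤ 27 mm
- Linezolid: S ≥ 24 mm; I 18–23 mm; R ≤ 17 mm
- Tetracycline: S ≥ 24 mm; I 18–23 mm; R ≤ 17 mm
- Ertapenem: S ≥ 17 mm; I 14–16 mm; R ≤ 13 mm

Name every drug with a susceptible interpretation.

clindamycin, trimethoprim-sulfamethoxazole, levofloxacin

Clindamycin (0.03 μg/mL) ≤ 0.25 μg/mL — susceptible
Erythromycin: 24 mm is ≤ 24 mm ⇒ R
Nitrofurantoin: 20 mm is in 20–21 mm → Intermediate
Trimethoprim-sulfamethoxazole 20 mm: ≥ 13 mm — susceptible
Vancomycin: 8 μg/mL is ≥ 8 μg/mL ⇒ resistant
Levofloxacin: 33 mm is ≥ 28 mm ⇒ susceptible
Linezolid (15 mm) ≤ 17 mm → R
Tetracycline 18 mm: in 18–23 mm ⇒ intermediate
Ertapenem 16 mm: in 14–16 mm — I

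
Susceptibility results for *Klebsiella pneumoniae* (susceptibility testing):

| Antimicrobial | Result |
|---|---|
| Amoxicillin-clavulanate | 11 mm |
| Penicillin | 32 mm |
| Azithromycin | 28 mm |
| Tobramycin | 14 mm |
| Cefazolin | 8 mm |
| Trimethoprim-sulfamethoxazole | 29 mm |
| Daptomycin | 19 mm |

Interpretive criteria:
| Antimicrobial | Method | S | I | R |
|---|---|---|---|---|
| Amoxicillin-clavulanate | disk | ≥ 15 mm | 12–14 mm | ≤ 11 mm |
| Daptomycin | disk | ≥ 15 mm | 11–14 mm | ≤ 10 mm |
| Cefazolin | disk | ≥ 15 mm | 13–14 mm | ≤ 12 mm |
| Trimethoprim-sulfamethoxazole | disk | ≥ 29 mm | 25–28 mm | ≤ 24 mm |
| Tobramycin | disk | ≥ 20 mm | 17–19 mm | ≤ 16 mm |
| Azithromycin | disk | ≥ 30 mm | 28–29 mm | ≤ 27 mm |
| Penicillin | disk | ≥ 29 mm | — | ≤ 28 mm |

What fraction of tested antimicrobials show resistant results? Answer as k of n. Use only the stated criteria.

Amoxicillin-clavulanate (11 mm) ≤ 11 mm → resistant
Penicillin (32 mm) ≥ 29 mm ⇒ Susceptible
Azithromycin (28 mm) in 28–29 mm → Intermediate
Tobramycin: 14 mm is ≤ 16 mm ⇒ R
Cefazolin 8 mm: ≤ 12 mm — R
Trimethoprim-sulfamethoxazole: 29 mm is ≥ 29 mm ⇒ S
Daptomycin (19 mm) ≥ 15 mm → susceptible
Resistant: 3/7

3 of 7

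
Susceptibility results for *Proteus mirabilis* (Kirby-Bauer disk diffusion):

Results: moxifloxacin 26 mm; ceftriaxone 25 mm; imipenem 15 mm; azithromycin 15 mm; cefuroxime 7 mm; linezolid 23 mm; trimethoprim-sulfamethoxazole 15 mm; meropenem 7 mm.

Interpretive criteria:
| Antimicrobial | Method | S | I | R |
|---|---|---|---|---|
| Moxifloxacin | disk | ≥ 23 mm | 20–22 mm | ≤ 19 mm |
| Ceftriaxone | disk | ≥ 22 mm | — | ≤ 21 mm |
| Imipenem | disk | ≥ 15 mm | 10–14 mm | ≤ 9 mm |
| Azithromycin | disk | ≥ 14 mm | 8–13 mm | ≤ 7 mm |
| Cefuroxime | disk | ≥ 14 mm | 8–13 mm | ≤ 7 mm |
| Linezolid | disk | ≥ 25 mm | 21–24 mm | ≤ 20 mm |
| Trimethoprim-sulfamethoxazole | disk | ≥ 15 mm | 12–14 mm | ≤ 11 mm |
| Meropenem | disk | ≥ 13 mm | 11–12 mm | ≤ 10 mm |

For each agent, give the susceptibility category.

S, S, S, S, R, I, S, R

Moxifloxacin: 26 mm is ≥ 23 mm → S
Ceftriaxone (25 mm) ≥ 22 mm ⇒ susceptible
Imipenem (15 mm) ≥ 15 mm → S
Azithromycin: 15 mm is ≥ 14 mm — susceptible
Cefuroxime 7 mm: ≤ 7 mm ⇒ Resistant
Linezolid 23 mm: in 21–24 mm ⇒ I
Trimethoprim-sulfamethoxazole: 15 mm is ≥ 15 mm → S
Meropenem 7 mm: ≤ 10 mm → R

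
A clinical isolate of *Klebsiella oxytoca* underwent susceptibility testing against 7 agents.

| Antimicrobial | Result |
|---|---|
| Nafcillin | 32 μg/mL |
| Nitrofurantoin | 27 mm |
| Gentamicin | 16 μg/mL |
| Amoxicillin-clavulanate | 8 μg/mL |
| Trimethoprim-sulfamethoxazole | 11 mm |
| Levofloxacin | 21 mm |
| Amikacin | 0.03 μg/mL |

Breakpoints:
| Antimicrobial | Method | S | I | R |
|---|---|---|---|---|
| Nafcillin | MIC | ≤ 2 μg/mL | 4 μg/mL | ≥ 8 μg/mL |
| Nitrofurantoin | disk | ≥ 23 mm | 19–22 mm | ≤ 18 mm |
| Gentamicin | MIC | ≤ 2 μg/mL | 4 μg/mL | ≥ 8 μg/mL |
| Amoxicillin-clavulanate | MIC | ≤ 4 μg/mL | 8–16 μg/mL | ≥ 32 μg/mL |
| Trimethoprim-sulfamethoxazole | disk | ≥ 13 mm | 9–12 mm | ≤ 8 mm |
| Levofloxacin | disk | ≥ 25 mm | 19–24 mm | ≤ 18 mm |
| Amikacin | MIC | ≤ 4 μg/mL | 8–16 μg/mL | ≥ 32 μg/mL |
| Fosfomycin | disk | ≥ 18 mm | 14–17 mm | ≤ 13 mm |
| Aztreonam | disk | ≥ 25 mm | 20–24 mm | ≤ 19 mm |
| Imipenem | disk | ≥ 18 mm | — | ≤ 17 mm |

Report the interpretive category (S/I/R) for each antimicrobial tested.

R, S, R, I, I, I, S

Nafcillin (32 μg/mL) ≥ 8 μg/mL — Resistant
Nitrofurantoin (27 mm) ≥ 23 mm → susceptible
Gentamicin: 16 μg/mL is ≥ 8 μg/mL — R
Amoxicillin-clavulanate (8 μg/mL) in 8–16 μg/mL ⇒ I
Trimethoprim-sulfamethoxazole (11 mm) in 9–12 mm ⇒ intermediate
Levofloxacin (21 mm) in 19–24 mm ⇒ Intermediate
Amikacin (0.03 μg/mL) ≤ 4 μg/mL ⇒ Susceptible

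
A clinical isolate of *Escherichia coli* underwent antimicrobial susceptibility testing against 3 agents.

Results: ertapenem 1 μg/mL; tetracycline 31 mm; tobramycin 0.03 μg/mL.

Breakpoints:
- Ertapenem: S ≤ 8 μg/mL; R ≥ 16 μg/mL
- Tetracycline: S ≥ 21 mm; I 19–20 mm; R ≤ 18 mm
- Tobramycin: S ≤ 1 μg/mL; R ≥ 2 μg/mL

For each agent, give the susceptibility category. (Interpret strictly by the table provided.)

Ertapenem (1 μg/mL) ≤ 8 μg/mL → Susceptible
Tetracycline (31 mm) ≥ 21 mm ⇒ S
Tobramycin (0.03 μg/mL) ≤ 1 μg/mL → Susceptible

S, S, S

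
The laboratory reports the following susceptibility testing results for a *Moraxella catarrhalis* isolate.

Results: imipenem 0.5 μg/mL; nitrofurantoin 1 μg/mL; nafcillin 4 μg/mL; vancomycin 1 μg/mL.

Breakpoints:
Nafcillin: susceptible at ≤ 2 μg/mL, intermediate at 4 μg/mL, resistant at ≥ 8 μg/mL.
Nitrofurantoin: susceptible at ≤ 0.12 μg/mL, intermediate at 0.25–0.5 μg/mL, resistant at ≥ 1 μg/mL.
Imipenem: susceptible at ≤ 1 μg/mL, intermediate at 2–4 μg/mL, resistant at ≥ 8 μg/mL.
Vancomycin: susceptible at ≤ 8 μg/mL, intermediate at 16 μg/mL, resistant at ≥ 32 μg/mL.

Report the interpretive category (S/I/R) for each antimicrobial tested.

Imipenem 0.5 μg/mL: ≤ 1 μg/mL — Susceptible
Nitrofurantoin 1 μg/mL: ≥ 1 μg/mL → resistant
Nafcillin (4 μg/mL) = 4 μg/mL → Intermediate
Vancomycin (1 μg/mL) ≤ 8 μg/mL — Susceptible

S, R, I, S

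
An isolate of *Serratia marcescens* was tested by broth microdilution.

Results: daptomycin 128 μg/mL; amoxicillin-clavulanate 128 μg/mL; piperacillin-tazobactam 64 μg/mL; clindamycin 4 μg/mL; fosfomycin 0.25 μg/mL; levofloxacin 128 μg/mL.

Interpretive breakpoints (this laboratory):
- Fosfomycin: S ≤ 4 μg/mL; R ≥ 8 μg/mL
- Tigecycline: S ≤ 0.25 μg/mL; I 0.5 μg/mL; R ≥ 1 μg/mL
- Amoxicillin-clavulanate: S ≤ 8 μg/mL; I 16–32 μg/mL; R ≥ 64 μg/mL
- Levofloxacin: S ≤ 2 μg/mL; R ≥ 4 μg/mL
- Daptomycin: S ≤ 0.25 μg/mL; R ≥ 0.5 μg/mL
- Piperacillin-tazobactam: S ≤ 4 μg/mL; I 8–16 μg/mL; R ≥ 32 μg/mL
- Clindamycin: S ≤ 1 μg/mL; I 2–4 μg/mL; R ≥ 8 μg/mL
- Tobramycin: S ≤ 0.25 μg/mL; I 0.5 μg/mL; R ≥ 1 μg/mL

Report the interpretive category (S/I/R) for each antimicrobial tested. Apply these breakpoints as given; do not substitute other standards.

R, R, R, I, S, R

Daptomycin: 128 μg/mL is ≥ 0.5 μg/mL → resistant
Amoxicillin-clavulanate 128 μg/mL: ≥ 64 μg/mL — Resistant
Piperacillin-tazobactam: 64 μg/mL is ≥ 32 μg/mL ⇒ R
Clindamycin (4 μg/mL) in 2–4 μg/mL → I
Fosfomycin (0.25 μg/mL) ≤ 4 μg/mL ⇒ S
Levofloxacin (128 μg/mL) ≥ 4 μg/mL — resistant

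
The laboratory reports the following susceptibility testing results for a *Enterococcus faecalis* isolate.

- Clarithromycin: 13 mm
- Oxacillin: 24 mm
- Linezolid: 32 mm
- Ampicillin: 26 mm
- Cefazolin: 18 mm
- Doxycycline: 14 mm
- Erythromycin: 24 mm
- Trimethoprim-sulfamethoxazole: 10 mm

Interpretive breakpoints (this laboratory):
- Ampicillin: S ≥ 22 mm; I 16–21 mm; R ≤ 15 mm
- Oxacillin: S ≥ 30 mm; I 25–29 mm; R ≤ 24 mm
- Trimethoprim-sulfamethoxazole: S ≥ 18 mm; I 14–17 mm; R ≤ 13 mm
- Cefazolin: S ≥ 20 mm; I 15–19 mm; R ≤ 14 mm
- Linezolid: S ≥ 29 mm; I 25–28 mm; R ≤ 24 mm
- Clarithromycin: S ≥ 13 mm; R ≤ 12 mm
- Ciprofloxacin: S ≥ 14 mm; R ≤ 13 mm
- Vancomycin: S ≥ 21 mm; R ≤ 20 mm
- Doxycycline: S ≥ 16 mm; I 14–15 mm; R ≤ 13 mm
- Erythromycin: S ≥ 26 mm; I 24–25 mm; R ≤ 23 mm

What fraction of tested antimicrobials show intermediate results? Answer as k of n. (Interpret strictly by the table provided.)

Clarithromycin (13 mm) ≥ 13 mm ⇒ susceptible
Oxacillin 24 mm: ≤ 24 mm → R
Linezolid 32 mm: ≥ 29 mm ⇒ S
Ampicillin 26 mm: ≥ 22 mm — susceptible
Cefazolin 18 mm: in 15–19 mm → intermediate
Doxycycline: 14 mm is in 14–15 mm — Intermediate
Erythromycin 24 mm: in 24–25 mm — I
Trimethoprim-sulfamethoxazole (10 mm) ≤ 13 mm → resistant
Intermediate: 3/8

3 of 8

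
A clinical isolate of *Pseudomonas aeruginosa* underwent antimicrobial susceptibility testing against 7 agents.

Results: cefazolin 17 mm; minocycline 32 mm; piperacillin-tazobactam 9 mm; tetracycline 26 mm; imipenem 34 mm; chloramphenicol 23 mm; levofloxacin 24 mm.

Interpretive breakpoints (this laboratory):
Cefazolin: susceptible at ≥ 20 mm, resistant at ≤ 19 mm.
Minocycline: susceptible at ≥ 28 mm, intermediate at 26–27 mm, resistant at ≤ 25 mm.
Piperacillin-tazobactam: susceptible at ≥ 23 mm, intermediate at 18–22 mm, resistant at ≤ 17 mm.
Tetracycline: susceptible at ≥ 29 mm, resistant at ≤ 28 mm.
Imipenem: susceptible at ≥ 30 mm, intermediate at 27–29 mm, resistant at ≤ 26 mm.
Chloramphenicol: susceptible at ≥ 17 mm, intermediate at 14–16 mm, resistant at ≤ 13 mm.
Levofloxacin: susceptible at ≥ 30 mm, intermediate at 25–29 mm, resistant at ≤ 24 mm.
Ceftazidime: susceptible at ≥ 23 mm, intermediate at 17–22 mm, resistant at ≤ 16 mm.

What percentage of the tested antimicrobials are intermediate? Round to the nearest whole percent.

Cefazolin 17 mm: ≤ 19 mm ⇒ Resistant
Minocycline 32 mm: ≥ 28 mm — Susceptible
Piperacillin-tazobactam (9 mm) ≤ 17 mm — resistant
Tetracycline 26 mm: ≤ 28 mm — R
Imipenem (34 mm) ≥ 30 mm — susceptible
Chloramphenicol (23 mm) ≥ 17 mm ⇒ Susceptible
Levofloxacin: 24 mm is ≤ 24 mm ⇒ R
Intermediate: 0/7

0%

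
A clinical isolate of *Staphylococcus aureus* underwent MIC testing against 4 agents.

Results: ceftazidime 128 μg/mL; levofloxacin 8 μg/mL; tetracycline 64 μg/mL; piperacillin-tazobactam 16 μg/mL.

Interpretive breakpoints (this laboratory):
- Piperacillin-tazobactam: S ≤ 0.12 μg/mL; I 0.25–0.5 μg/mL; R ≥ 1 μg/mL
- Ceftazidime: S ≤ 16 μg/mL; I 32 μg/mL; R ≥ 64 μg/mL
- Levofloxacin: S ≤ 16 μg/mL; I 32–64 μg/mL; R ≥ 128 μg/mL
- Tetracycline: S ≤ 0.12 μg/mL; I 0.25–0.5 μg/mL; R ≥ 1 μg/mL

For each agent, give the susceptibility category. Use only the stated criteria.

Ceftazidime (128 μg/mL) ≥ 64 μg/mL — R
Levofloxacin 8 μg/mL: ≤ 16 μg/mL → susceptible
Tetracycline: 64 μg/mL is ≥ 1 μg/mL → Resistant
Piperacillin-tazobactam: 16 μg/mL is ≥ 1 μg/mL — R

R, S, R, R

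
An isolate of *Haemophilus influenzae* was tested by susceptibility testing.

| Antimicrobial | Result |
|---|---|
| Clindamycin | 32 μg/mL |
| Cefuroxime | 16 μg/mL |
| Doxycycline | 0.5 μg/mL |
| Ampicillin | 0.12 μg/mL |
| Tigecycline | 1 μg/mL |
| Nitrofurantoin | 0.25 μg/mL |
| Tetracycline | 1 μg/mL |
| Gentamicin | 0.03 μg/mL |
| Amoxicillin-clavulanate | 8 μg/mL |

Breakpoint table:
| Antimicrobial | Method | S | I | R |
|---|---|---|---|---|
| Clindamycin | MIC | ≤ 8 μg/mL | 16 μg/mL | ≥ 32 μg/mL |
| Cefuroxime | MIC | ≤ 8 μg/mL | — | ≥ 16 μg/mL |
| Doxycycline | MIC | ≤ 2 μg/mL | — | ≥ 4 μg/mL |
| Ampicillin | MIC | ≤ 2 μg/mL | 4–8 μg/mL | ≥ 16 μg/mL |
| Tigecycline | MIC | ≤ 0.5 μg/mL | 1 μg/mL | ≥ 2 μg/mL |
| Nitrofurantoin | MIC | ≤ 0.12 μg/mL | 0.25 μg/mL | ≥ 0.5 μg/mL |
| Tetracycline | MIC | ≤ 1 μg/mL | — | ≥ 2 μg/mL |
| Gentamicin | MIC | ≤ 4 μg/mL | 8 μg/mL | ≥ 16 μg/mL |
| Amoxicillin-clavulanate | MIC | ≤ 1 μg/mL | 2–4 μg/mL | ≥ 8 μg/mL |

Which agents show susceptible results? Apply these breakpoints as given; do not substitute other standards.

doxycycline, ampicillin, tetracycline, gentamicin

Clindamycin 32 μg/mL: ≥ 32 μg/mL ⇒ Resistant
Cefuroxime: 16 μg/mL is ≥ 16 μg/mL ⇒ R
Doxycycline (0.5 μg/mL) ≤ 2 μg/mL → Susceptible
Ampicillin 0.12 μg/mL: ≤ 2 μg/mL — susceptible
Tigecycline: 1 μg/mL is = 1 μg/mL → I
Nitrofurantoin: 0.25 μg/mL is = 0.25 μg/mL ⇒ intermediate
Tetracycline (1 μg/mL) ≤ 1 μg/mL → susceptible
Gentamicin: 0.03 μg/mL is ≤ 4 μg/mL — Susceptible
Amoxicillin-clavulanate 8 μg/mL: ≥ 8 μg/mL ⇒ resistant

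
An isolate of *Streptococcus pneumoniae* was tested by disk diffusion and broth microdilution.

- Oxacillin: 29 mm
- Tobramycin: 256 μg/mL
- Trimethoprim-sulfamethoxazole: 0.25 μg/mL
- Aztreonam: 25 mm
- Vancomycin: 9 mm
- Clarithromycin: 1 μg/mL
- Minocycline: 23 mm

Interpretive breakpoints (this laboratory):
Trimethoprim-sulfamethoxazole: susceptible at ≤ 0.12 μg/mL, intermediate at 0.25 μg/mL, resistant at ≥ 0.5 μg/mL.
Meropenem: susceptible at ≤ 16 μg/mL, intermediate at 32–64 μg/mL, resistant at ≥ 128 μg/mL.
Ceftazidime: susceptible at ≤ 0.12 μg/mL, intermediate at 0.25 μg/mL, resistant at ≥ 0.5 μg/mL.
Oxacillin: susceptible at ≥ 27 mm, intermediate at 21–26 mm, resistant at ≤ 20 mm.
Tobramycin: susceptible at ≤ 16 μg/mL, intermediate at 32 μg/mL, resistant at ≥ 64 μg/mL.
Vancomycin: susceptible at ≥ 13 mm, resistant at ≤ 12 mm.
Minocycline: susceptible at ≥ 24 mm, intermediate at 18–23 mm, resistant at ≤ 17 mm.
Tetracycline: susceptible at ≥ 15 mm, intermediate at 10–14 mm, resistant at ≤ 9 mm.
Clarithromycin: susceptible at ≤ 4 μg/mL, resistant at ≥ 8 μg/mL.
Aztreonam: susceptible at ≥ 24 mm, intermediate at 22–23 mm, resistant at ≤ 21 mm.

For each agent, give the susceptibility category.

S, R, I, S, R, S, I

Oxacillin 29 mm: ≥ 27 mm → S
Tobramycin (256 μg/mL) ≥ 64 μg/mL — R
Trimethoprim-sulfamethoxazole (0.25 μg/mL) = 0.25 μg/mL ⇒ I
Aztreonam 25 mm: ≥ 24 mm ⇒ Susceptible
Vancomycin: 9 mm is ≤ 12 mm — resistant
Clarithromycin 1 μg/mL: ≤ 4 μg/mL — Susceptible
Minocycline: 23 mm is in 18–23 mm → I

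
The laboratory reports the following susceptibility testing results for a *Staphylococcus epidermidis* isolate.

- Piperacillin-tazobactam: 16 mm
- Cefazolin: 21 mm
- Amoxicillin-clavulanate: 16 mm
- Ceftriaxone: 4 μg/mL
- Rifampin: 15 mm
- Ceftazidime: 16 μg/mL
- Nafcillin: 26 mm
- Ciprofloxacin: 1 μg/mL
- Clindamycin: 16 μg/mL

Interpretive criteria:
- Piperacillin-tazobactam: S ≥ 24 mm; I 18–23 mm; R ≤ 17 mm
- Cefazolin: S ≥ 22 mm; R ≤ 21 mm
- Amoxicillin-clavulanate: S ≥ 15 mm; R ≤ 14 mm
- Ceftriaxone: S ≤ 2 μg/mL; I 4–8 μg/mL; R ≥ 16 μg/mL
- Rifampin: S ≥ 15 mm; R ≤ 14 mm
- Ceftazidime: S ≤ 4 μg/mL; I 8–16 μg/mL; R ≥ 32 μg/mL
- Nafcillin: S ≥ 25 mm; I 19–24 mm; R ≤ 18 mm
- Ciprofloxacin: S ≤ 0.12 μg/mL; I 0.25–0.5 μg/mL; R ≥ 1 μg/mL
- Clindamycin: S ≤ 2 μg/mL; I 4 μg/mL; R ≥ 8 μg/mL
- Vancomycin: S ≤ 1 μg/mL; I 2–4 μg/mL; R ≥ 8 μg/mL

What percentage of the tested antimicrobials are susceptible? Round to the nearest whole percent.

Piperacillin-tazobactam: 16 mm is ≤ 17 mm — Resistant
Cefazolin (21 mm) ≤ 21 mm — R
Amoxicillin-clavulanate 16 mm: ≥ 15 mm → Susceptible
Ceftriaxone (4 μg/mL) in 4–8 μg/mL → I
Rifampin: 15 mm is ≥ 15 mm ⇒ Susceptible
Ceftazidime: 16 μg/mL is in 8–16 μg/mL → Intermediate
Nafcillin (26 mm) ≥ 25 mm → Susceptible
Ciprofloxacin 1 μg/mL: ≥ 1 μg/mL → R
Clindamycin (16 μg/mL) ≥ 8 μg/mL ⇒ R
Susceptible: 3/9

33%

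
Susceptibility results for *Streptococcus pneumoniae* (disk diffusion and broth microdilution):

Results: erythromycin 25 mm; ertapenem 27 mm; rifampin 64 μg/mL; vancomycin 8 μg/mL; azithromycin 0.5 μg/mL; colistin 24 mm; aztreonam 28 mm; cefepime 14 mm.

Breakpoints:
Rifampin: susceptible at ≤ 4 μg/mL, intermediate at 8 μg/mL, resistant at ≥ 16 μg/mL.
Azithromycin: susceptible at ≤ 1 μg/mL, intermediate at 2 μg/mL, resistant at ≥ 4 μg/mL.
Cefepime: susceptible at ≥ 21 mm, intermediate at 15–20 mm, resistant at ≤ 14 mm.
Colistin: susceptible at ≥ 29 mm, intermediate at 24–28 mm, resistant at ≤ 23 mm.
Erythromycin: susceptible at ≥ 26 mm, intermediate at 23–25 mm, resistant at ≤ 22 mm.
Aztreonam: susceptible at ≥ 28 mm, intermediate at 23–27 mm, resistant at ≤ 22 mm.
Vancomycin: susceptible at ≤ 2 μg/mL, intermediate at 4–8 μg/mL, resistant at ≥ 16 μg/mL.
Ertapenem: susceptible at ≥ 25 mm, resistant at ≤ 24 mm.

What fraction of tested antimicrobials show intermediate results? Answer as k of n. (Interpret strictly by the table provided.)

3 of 8

Erythromycin: 25 mm is in 23–25 mm → I
Ertapenem: 27 mm is ≥ 25 mm — S
Rifampin 64 μg/mL: ≥ 16 μg/mL → Resistant
Vancomycin: 8 μg/mL is in 4–8 μg/mL — Intermediate
Azithromycin 0.5 μg/mL: ≤ 1 μg/mL → susceptible
Colistin 24 mm: in 24–28 mm → Intermediate
Aztreonam 28 mm: ≥ 28 mm ⇒ S
Cefepime 14 mm: ≤ 14 mm → resistant
Intermediate: 3/8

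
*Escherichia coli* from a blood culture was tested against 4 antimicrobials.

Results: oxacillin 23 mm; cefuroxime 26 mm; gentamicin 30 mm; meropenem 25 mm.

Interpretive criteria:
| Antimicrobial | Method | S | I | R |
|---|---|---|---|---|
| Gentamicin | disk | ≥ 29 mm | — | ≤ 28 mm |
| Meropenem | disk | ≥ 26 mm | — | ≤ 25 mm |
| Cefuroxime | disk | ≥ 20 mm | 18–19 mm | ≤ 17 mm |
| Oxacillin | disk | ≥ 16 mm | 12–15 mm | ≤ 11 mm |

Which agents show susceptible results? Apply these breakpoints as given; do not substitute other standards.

Oxacillin: 23 mm is ≥ 16 mm ⇒ S
Cefuroxime (26 mm) ≥ 20 mm ⇒ susceptible
Gentamicin: 30 mm is ≥ 29 mm ⇒ susceptible
Meropenem: 25 mm is ≤ 25 mm — R

oxacillin, cefuroxime, gentamicin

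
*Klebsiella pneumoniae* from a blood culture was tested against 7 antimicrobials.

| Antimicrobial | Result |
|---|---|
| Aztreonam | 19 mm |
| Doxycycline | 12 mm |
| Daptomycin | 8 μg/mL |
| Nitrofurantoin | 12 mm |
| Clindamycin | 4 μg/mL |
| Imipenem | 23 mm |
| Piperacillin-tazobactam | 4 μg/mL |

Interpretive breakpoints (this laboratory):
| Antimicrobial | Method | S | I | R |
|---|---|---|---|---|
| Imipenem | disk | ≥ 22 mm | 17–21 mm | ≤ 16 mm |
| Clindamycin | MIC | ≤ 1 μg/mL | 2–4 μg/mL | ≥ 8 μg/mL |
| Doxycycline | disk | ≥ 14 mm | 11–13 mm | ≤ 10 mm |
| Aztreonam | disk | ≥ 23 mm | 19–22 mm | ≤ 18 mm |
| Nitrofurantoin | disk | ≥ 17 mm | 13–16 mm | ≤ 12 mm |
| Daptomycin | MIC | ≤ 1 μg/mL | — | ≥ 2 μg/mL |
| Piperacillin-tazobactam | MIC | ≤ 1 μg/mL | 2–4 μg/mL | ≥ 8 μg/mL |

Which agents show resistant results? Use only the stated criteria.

Aztreonam (19 mm) in 19–22 mm — intermediate
Doxycycline: 12 mm is in 11–13 mm → Intermediate
Daptomycin (8 μg/mL) ≥ 2 μg/mL ⇒ resistant
Nitrofurantoin (12 mm) ≤ 12 mm — resistant
Clindamycin 4 μg/mL: in 2–4 μg/mL ⇒ Intermediate
Imipenem: 23 mm is ≥ 22 mm — S
Piperacillin-tazobactam: 4 μg/mL is in 2–4 μg/mL ⇒ Intermediate

daptomycin, nitrofurantoin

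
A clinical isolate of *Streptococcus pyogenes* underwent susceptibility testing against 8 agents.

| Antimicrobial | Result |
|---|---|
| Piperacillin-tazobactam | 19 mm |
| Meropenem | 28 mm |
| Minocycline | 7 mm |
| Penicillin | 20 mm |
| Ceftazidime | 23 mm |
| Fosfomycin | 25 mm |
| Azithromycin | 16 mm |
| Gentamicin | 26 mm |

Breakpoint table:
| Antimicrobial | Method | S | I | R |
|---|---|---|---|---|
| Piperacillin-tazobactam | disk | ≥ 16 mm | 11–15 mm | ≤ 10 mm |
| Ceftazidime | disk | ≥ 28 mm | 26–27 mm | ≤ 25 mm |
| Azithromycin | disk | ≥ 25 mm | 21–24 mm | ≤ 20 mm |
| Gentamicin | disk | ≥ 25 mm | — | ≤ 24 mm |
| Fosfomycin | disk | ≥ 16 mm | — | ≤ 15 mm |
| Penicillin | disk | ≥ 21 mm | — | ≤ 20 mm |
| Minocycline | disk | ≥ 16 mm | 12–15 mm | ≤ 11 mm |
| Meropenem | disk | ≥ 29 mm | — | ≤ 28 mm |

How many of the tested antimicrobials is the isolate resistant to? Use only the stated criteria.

Piperacillin-tazobactam: 19 mm is ≥ 16 mm ⇒ Susceptible
Meropenem (28 mm) ≤ 28 mm ⇒ Resistant
Minocycline: 7 mm is ≤ 11 mm — R
Penicillin: 20 mm is ≤ 20 mm ⇒ Resistant
Ceftazidime: 23 mm is ≤ 25 mm — Resistant
Fosfomycin (25 mm) ≥ 16 mm ⇒ S
Azithromycin (16 mm) ≤ 20 mm ⇒ R
Gentamicin (26 mm) ≥ 25 mm ⇒ Susceptible
Resistant: 5

5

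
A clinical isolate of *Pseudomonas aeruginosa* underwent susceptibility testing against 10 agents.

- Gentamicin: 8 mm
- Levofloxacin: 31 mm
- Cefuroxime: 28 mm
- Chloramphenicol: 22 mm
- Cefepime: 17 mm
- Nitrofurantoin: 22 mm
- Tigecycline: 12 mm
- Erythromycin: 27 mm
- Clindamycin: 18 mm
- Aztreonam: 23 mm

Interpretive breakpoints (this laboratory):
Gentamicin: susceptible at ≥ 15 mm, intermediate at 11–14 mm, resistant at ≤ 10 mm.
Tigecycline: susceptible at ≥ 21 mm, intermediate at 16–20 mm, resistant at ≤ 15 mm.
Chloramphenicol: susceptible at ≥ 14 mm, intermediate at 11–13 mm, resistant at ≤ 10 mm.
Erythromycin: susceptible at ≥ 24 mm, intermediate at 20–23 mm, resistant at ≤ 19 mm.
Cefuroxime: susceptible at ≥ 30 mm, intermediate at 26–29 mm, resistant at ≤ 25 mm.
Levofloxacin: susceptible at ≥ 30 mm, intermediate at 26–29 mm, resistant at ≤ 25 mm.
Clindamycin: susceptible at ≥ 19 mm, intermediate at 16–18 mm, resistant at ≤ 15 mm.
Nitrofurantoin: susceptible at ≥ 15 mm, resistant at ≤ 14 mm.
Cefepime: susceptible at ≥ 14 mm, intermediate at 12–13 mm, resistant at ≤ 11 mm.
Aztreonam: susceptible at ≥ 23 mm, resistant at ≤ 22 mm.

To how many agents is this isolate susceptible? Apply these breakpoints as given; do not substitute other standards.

Gentamicin (8 mm) ≤ 10 mm → Resistant
Levofloxacin: 31 mm is ≥ 30 mm → susceptible
Cefuroxime (28 mm) in 26–29 mm → I
Chloramphenicol: 22 mm is ≥ 14 mm ⇒ susceptible
Cefepime 17 mm: ≥ 14 mm ⇒ susceptible
Nitrofurantoin 22 mm: ≥ 15 mm ⇒ Susceptible
Tigecycline: 12 mm is ≤ 15 mm → Resistant
Erythromycin (27 mm) ≥ 24 mm ⇒ Susceptible
Clindamycin 18 mm: in 16–18 mm ⇒ I
Aztreonam (23 mm) ≥ 23 mm → susceptible
Susceptible: 6

6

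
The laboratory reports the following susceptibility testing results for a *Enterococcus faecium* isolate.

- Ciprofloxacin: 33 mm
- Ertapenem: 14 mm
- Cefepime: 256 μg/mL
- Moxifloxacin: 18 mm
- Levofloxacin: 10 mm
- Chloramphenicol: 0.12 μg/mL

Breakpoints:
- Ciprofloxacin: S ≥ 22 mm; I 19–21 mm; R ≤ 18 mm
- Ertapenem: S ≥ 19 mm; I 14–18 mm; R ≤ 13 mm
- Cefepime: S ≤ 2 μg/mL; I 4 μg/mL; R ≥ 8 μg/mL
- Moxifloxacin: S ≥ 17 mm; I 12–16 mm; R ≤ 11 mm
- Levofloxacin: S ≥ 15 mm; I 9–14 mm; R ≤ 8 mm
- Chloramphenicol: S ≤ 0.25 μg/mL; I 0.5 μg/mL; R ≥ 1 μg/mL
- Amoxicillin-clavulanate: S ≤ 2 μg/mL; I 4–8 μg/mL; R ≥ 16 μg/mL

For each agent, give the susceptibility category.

Ciprofloxacin 33 mm: ≥ 22 mm ⇒ S
Ertapenem (14 mm) in 14–18 mm → intermediate
Cefepime (256 μg/mL) ≥ 8 μg/mL → resistant
Moxifloxacin (18 mm) ≥ 17 mm ⇒ Susceptible
Levofloxacin 10 mm: in 9–14 mm — intermediate
Chloramphenicol (0.12 μg/mL) ≤ 0.25 μg/mL ⇒ Susceptible

S, I, R, S, I, S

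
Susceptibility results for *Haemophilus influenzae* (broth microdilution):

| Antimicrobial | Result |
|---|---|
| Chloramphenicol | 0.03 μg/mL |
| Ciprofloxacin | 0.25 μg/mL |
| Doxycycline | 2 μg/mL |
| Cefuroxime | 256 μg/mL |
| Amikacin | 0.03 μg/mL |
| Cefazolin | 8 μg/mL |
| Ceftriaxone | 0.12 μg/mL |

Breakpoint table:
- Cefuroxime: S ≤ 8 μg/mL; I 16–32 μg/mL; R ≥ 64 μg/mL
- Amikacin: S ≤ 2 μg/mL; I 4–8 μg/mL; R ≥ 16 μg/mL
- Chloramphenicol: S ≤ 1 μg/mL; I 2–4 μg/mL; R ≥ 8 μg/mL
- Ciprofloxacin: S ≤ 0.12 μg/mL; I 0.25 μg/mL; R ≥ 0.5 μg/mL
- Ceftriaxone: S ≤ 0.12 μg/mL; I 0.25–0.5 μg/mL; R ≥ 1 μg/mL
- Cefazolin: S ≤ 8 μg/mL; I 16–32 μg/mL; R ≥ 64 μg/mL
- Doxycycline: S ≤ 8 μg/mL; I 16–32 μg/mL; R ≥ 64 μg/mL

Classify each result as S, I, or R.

Chloramphenicol: 0.03 μg/mL is ≤ 1 μg/mL ⇒ S
Ciprofloxacin: 0.25 μg/mL is = 0.25 μg/mL — Intermediate
Doxycycline 2 μg/mL: ≤ 8 μg/mL — Susceptible
Cefuroxime: 256 μg/mL is ≥ 64 μg/mL → R
Amikacin: 0.03 μg/mL is ≤ 2 μg/mL ⇒ Susceptible
Cefazolin 8 μg/mL: ≤ 8 μg/mL ⇒ S
Ceftriaxone (0.12 μg/mL) ≤ 0.12 μg/mL → Susceptible

S, I, S, R, S, S, S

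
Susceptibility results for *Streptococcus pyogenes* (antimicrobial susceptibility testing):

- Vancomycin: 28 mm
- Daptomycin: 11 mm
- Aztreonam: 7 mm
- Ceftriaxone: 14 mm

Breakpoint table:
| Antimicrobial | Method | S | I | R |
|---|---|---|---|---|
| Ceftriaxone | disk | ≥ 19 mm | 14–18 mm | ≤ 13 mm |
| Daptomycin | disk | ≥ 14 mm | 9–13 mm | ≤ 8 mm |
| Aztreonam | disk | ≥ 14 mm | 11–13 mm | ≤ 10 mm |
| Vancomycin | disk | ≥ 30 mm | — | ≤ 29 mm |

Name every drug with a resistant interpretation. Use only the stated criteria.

vancomycin, aztreonam

Vancomycin 28 mm: ≤ 29 mm → R
Daptomycin 11 mm: in 9–13 mm → intermediate
Aztreonam 7 mm: ≤ 10 mm ⇒ R
Ceftriaxone (14 mm) in 14–18 mm → intermediate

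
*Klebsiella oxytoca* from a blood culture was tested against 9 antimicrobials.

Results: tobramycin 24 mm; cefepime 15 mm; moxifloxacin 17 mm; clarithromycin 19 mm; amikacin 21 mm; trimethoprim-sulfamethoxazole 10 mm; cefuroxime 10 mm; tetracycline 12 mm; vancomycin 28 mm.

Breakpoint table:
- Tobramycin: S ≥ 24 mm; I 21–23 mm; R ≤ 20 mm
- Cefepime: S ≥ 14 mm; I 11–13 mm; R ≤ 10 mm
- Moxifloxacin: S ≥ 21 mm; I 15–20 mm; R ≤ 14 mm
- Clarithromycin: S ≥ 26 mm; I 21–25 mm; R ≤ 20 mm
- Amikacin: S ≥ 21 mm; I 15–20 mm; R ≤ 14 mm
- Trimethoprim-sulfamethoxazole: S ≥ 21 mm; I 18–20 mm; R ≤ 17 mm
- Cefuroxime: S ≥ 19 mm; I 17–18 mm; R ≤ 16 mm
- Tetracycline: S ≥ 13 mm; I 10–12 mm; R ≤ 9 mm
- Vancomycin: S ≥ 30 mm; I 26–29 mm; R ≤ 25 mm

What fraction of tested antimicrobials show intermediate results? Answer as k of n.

Tobramycin 24 mm: ≥ 24 mm — S
Cefepime: 15 mm is ≥ 14 mm — Susceptible
Moxifloxacin (17 mm) in 15–20 mm ⇒ I
Clarithromycin: 19 mm is ≤ 20 mm → resistant
Amikacin: 21 mm is ≥ 21 mm — S
Trimethoprim-sulfamethoxazole (10 mm) ≤ 17 mm — R
Cefuroxime (10 mm) ≤ 16 mm — R
Tetracycline (12 mm) in 10–12 mm — Intermediate
Vancomycin: 28 mm is in 26–29 mm → intermediate
Intermediate: 3/9

3 of 9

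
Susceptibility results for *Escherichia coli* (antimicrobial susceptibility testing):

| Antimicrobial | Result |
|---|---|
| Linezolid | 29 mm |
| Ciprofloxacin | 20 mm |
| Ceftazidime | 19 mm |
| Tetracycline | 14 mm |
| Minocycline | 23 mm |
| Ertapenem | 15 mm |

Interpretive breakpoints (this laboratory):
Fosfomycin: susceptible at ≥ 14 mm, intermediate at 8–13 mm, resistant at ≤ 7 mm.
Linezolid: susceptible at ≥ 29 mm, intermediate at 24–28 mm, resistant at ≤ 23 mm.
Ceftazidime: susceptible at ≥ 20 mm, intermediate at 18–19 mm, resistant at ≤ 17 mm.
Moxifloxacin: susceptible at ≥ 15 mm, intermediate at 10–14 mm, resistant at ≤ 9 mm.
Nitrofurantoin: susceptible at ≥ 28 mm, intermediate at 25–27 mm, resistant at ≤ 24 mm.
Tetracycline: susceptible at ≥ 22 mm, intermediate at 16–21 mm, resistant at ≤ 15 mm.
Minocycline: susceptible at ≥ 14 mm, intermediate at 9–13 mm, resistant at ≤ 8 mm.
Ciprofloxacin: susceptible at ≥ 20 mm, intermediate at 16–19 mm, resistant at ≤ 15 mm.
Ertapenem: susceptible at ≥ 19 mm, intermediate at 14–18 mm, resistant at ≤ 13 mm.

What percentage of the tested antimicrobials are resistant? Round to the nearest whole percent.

17%

Linezolid (29 mm) ≥ 29 mm → S
Ciprofloxacin 20 mm: ≥ 20 mm — Susceptible
Ceftazidime (19 mm) in 18–19 mm → Intermediate
Tetracycline: 14 mm is ≤ 15 mm ⇒ Resistant
Minocycline: 23 mm is ≥ 14 mm ⇒ susceptible
Ertapenem 15 mm: in 14–18 mm → Intermediate
Resistant: 1/6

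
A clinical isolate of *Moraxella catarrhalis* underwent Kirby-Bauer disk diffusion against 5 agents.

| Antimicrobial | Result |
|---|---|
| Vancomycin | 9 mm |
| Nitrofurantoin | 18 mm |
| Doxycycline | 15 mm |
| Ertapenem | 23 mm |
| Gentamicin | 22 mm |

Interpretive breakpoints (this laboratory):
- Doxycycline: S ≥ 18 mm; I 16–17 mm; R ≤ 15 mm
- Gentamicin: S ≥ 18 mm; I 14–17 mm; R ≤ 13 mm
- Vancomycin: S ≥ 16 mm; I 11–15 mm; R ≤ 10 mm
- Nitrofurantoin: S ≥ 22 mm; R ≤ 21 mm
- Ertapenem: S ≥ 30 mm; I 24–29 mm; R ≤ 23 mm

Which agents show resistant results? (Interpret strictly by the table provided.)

vancomycin, nitrofurantoin, doxycycline, ertapenem

Vancomycin: 9 mm is ≤ 10 mm ⇒ R
Nitrofurantoin (18 mm) ≤ 21 mm — resistant
Doxycycline (15 mm) ≤ 15 mm — resistant
Ertapenem: 23 mm is ≤ 23 mm → R
Gentamicin: 22 mm is ≥ 18 mm ⇒ S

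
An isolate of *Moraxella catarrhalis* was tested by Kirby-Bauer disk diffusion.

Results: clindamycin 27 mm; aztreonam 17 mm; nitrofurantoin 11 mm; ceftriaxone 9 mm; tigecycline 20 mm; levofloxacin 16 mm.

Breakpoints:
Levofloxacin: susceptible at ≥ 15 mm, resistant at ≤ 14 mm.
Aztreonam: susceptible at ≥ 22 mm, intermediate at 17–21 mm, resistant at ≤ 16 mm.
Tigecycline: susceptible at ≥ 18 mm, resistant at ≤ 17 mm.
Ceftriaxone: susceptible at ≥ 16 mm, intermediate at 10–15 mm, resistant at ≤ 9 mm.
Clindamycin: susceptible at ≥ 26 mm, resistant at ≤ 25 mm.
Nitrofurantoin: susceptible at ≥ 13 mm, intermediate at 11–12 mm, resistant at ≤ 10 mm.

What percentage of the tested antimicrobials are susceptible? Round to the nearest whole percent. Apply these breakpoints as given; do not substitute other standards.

50%

Clindamycin: 27 mm is ≥ 26 mm — susceptible
Aztreonam: 17 mm is in 17–21 mm ⇒ Intermediate
Nitrofurantoin 11 mm: in 11–12 mm — I
Ceftriaxone 9 mm: ≤ 9 mm → R
Tigecycline 20 mm: ≥ 18 mm → susceptible
Levofloxacin: 16 mm is ≥ 15 mm ⇒ susceptible
Susceptible: 3/6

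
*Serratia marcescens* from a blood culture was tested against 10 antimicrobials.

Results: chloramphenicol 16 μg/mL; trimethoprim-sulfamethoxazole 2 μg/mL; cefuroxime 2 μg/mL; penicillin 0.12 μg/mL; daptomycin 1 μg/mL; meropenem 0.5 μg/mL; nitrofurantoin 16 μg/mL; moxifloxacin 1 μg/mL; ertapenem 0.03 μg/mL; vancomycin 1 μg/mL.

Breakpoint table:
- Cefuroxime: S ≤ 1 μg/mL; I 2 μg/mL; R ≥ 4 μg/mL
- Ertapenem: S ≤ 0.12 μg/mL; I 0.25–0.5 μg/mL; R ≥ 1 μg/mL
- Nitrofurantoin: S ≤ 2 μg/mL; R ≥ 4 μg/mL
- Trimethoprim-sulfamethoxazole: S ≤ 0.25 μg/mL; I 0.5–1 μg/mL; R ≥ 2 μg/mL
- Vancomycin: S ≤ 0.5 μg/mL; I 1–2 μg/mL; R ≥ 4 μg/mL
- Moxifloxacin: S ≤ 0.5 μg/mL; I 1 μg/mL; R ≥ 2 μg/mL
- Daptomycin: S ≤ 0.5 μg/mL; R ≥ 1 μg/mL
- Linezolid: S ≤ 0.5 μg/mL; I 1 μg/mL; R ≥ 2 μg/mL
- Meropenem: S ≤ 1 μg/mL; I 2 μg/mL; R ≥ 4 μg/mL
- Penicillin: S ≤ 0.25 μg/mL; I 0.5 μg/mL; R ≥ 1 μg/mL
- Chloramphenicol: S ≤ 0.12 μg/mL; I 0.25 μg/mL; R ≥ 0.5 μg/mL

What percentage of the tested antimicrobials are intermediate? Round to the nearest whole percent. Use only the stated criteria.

30%

Chloramphenicol: 16 μg/mL is ≥ 0.5 μg/mL → R
Trimethoprim-sulfamethoxazole 2 μg/mL: ≥ 2 μg/mL ⇒ R
Cefuroxime (2 μg/mL) = 2 μg/mL → I
Penicillin (0.12 μg/mL) ≤ 0.25 μg/mL — susceptible
Daptomycin (1 μg/mL) ≥ 1 μg/mL → resistant
Meropenem (0.5 μg/mL) ≤ 1 μg/mL — Susceptible
Nitrofurantoin 16 μg/mL: ≥ 4 μg/mL → resistant
Moxifloxacin: 1 μg/mL is = 1 μg/mL — I
Ertapenem (0.03 μg/mL) ≤ 0.12 μg/mL → Susceptible
Vancomycin 1 μg/mL: in 1–2 μg/mL → I
Intermediate: 3/10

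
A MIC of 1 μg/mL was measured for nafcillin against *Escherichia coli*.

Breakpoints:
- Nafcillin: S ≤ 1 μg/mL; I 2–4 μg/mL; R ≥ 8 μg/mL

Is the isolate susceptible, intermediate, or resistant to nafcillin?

Nafcillin (1 μg/mL) ≤ 1 μg/mL ⇒ susceptible

S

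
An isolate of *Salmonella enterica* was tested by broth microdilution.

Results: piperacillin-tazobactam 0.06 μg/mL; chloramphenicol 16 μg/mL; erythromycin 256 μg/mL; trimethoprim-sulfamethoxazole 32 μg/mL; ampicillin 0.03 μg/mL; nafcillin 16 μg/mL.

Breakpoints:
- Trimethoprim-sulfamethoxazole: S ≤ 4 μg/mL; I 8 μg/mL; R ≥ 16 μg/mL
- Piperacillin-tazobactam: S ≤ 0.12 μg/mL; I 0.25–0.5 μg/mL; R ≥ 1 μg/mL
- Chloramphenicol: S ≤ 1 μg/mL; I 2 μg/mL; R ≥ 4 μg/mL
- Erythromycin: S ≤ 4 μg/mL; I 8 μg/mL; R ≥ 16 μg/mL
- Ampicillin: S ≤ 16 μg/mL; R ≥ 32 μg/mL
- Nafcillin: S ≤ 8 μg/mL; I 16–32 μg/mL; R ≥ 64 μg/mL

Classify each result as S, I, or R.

Piperacillin-tazobactam: 0.06 μg/mL is ≤ 0.12 μg/mL → Susceptible
Chloramphenicol (16 μg/mL) ≥ 4 μg/mL — Resistant
Erythromycin (256 μg/mL) ≥ 16 μg/mL — Resistant
Trimethoprim-sulfamethoxazole (32 μg/mL) ≥ 16 μg/mL — Resistant
Ampicillin (0.03 μg/mL) ≤ 16 μg/mL ⇒ S
Nafcillin: 16 μg/mL is in 16–32 μg/mL ⇒ Intermediate

S, R, R, R, S, I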